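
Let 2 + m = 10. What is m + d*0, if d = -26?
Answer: 8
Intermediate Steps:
m = 8 (m = -2 + 10 = 8)
m + d*0 = 8 - 26*0 = 8 + 0 = 8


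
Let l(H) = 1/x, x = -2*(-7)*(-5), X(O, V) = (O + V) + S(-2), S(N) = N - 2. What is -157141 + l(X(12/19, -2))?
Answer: -10999871/70 ≈ -1.5714e+5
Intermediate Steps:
S(N) = -2 + N
X(O, V) = -4 + O + V (X(O, V) = (O + V) + (-2 - 2) = (O + V) - 4 = -4 + O + V)
x = -70 (x = 14*(-5) = -70)
l(H) = -1/70 (l(H) = 1/(-70) = -1/70)
-157141 + l(X(12/19, -2)) = -157141 - 1/70 = -10999871/70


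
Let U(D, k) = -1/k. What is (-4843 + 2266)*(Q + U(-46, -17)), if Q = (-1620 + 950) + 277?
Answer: 17214360/17 ≈ 1.0126e+6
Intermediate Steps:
Q = -393 (Q = -670 + 277 = -393)
(-4843 + 2266)*(Q + U(-46, -17)) = (-4843 + 2266)*(-393 - 1/(-17)) = -2577*(-393 - 1*(-1/17)) = -2577*(-393 + 1/17) = -2577*(-6680/17) = 17214360/17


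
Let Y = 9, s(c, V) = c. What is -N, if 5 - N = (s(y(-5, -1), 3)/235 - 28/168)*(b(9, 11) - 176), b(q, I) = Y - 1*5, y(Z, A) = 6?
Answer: 13589/705 ≈ 19.275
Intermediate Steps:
b(q, I) = 4 (b(q, I) = 9 - 1*5 = 9 - 5 = 4)
N = -13589/705 (N = 5 - (6/235 - 28/168)*(4 - 176) = 5 - (6*(1/235) - 28*1/168)*(-172) = 5 - (6/235 - 1/6)*(-172) = 5 - (-199)*(-172)/1410 = 5 - 1*17114/705 = 5 - 17114/705 = -13589/705 ≈ -19.275)
-N = -1*(-13589/705) = 13589/705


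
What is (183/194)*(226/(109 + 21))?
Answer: 20679/12610 ≈ 1.6399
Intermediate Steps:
(183/194)*(226/(109 + 21)) = (183*(1/194))*(226/130) = 183*(226*(1/130))/194 = (183/194)*(113/65) = 20679/12610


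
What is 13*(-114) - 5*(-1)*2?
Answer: -1472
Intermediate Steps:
13*(-114) - 5*(-1)*2 = -1482 + 5*2 = -1482 + 10 = -1472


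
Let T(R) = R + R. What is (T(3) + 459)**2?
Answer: 216225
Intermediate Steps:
T(R) = 2*R
(T(3) + 459)**2 = (2*3 + 459)**2 = (6 + 459)**2 = 465**2 = 216225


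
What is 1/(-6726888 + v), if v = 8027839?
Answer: 1/1300951 ≈ 7.6867e-7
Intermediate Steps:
1/(-6726888 + v) = 1/(-6726888 + 8027839) = 1/1300951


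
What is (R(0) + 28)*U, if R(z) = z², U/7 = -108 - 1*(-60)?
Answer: -9408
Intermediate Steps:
U = -336 (U = 7*(-108 - 1*(-60)) = 7*(-108 + 60) = 7*(-48) = -336)
(R(0) + 28)*U = (0² + 28)*(-336) = (0 + 28)*(-336) = 28*(-336) = -9408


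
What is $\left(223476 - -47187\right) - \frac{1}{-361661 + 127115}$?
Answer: $\frac{63482923999}{234546} \approx 2.7066 \cdot 10^{5}$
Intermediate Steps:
$\left(223476 - -47187\right) - \frac{1}{-361661 + 127115} = \left(223476 + 47187\right) - \frac{1}{-234546} = 270663 - - \frac{1}{234546} = 270663 + \frac{1}{234546} = \frac{63482923999}{234546}$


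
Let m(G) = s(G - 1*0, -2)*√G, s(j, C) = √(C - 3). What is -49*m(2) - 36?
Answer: -36 - 49*I*√10 ≈ -36.0 - 154.95*I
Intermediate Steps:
s(j, C) = √(-3 + C)
m(G) = I*√5*√G (m(G) = √(-3 - 2)*√G = √(-5)*√G = (I*√5)*√G = I*√5*√G)
-49*m(2) - 36 = -49*I*√5*√2 - 36 = -49*I*√10 - 36 = -36 - 49*I*√10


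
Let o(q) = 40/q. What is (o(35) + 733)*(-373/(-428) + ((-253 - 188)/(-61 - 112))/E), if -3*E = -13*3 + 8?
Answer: 13189978377/16067548 ≈ 820.91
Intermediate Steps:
E = 31/3 (E = -(-13*3 + 8)/3 = -(-39 + 8)/3 = -⅓*(-31) = 31/3 ≈ 10.333)
(o(35) + 733)*(-373/(-428) + ((-253 - 188)/(-61 - 112))/E) = (40/35 + 733)*(-373/(-428) + ((-253 - 188)/(-61 - 112))/(31/3)) = (40*(1/35) + 733)*(-373*(-1/428) - 441/(-173)*(3/31)) = (8/7 + 733)*(373/428 - 441*(-1/173)*(3/31)) = 5139*(373/428 + (441/173)*(3/31))/7 = 5139*(373/428 + 1323/5363)/7 = (5139/7)*(2566643/2295364) = 13189978377/16067548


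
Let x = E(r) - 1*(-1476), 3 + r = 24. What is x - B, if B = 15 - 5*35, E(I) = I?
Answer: 1657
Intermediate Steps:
r = 21 (r = -3 + 24 = 21)
B = -160 (B = 15 - 175 = -160)
x = 1497 (x = 21 - 1*(-1476) = 21 + 1476 = 1497)
x - B = 1497 - 1*(-160) = 1497 + 160 = 1657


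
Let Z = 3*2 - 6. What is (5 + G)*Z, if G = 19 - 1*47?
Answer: 0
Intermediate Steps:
Z = 0 (Z = 6 - 6 = 0)
G = -28 (G = 19 - 47 = -28)
(5 + G)*Z = (5 - 28)*0 = -23*0 = 0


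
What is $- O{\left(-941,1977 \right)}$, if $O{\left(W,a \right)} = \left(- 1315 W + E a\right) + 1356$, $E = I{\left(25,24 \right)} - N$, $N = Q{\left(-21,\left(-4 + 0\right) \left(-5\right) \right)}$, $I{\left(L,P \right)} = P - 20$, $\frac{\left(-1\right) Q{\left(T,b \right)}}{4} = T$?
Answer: $-1080611$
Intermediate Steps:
$Q{\left(T,b \right)} = - 4 T$
$I{\left(L,P \right)} = -20 + P$ ($I{\left(L,P \right)} = P - 20 = -20 + P$)
$N = 84$ ($N = \left(-4\right) \left(-21\right) = 84$)
$E = -80$ ($E = \left(-20 + 24\right) - 84 = 4 - 84 = -80$)
$O{\left(W,a \right)} = 1356 - 1315 W - 80 a$ ($O{\left(W,a \right)} = \left(- 1315 W - 80 a\right) + 1356 = 1356 - 1315 W - 80 a$)
$- O{\left(-941,1977 \right)} = - (1356 - -1237415 - 158160) = - (1356 + 1237415 - 158160) = \left(-1\right) 1080611 = -1080611$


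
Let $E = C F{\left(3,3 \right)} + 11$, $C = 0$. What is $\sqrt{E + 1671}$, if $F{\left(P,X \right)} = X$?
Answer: $29 \sqrt{2} \approx 41.012$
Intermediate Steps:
$E = 11$ ($E = 0 \cdot 3 + 11 = 0 + 11 = 11$)
$\sqrt{E + 1671} = \sqrt{11 + 1671} = \sqrt{1682} = 29 \sqrt{2}$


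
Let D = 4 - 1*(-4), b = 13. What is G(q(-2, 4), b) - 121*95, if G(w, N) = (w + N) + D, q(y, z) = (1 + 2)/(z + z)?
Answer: -91789/8 ≈ -11474.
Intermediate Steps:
q(y, z) = 3/(2*z) (q(y, z) = 3/((2*z)) = 3*(1/(2*z)) = 3/(2*z))
D = 8 (D = 4 + 4 = 8)
G(w, N) = 8 + N + w (G(w, N) = (w + N) + 8 = (N + w) + 8 = 8 + N + w)
G(q(-2, 4), b) - 121*95 = (8 + 13 + (3/2)/4) - 121*95 = (8 + 13 + (3/2)*(1/4)) - 11495 = (8 + 13 + 3/8) - 11495 = 171/8 - 11495 = -91789/8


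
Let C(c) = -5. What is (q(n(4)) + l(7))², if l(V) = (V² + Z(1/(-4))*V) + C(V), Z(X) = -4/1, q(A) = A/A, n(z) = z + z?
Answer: 289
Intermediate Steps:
n(z) = 2*z
q(A) = 1
Z(X) = -4 (Z(X) = -4*1 = -4)
l(V) = -5 + V² - 4*V (l(V) = (V² - 4*V) - 5 = -5 + V² - 4*V)
(q(n(4)) + l(7))² = (1 + (-5 + 7² - 4*7))² = (1 + (-5 + 49 - 28))² = (1 + 16)² = 17² = 289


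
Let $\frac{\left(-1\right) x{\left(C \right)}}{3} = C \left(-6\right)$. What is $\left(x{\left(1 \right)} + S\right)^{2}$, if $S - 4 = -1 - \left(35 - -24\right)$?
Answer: $1444$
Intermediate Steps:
$S = -56$ ($S = 4 - \left(36 + 24\right) = 4 - 60 = -56$)
$x{\left(C \right)} = 18 C$ ($x{\left(C \right)} = - 3 C \left(-6\right) = - 3 \left(- 6 C\right) = 18 C$)
$\left(x{\left(1 \right)} + S\right)^{2} = \left(18 \cdot 1 - 56\right)^{2} = \left(18 - 56\right)^{2} = \left(-38\right)^{2} = 1444$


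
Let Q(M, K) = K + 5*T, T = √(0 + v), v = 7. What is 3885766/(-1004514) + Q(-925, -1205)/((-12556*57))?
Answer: -154433400039/39940146316 - 5*√7/715692 ≈ -3.8666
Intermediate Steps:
T = √7 (T = √(0 + 7) = √7 ≈ 2.6458)
Q(M, K) = K + 5*√7
3885766/(-1004514) + Q(-925, -1205)/((-12556*57)) = 3885766/(-1004514) + (-1205 + 5*√7)/((-12556*57)) = 3885766*(-1/1004514) + (-1205 + 5*√7)/(-715692) = -1942883/502257 + (-1205 + 5*√7)*(-1/715692) = -1942883/502257 + (1205/715692 - 5*√7/715692) = -154433400039/39940146316 - 5*√7/715692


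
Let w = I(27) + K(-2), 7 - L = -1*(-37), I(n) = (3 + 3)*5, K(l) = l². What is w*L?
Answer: -1020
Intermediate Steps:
I(n) = 30 (I(n) = 6*5 = 30)
L = -30 (L = 7 - (-1)*(-37) = 7 - 1*37 = 7 - 37 = -30)
w = 34 (w = 30 + (-2)² = 30 + 4 = 34)
w*L = 34*(-30) = -1020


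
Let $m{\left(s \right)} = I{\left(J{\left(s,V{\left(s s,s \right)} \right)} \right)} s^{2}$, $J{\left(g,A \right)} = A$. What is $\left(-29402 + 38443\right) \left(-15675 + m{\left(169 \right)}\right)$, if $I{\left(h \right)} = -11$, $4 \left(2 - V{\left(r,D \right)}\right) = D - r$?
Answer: $-2982137686$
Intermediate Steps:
$V{\left(r,D \right)} = 2 - \frac{D}{4} + \frac{r}{4}$ ($V{\left(r,D \right)} = 2 - \frac{D - r}{4} = 2 - \left(- \frac{r}{4} + \frac{D}{4}\right) = 2 - \frac{D}{4} + \frac{r}{4}$)
$m{\left(s \right)} = - 11 s^{2}$
$\left(-29402 + 38443\right) \left(-15675 + m{\left(169 \right)}\right) = \left(-29402 + 38443\right) \left(-15675 - 11 \cdot 169^{2}\right) = 9041 \left(-15675 - 314171\right) = 9041 \left(-329846\right) = -2982137686$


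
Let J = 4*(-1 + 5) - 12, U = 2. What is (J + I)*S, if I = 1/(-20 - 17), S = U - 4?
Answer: -294/37 ≈ -7.9459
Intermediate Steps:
S = -2 (S = 2 - 4 = -2)
J = 4 (J = 4*4 - 12 = 16 - 12 = 4)
I = -1/37 (I = 1/(-37) = -1/37 ≈ -0.027027)
(J + I)*S = (4 - 1/37)*(-2) = (147/37)*(-2) = -294/37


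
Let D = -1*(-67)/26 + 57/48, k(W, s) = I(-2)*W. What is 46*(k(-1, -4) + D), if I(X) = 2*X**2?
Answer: -20263/104 ≈ -194.84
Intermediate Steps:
k(W, s) = 8*W (k(W, s) = (2*(-2)**2)*W = (2*4)*W = 8*W)
D = 783/208 (D = 67*(1/26) + 57*(1/48) = 67/26 + 19/16 = 783/208 ≈ 3.7644)
46*(k(-1, -4) + D) = 46*(8*(-1) + 783/208) = 46*(-8 + 783/208) = 46*(-881/208) = -20263/104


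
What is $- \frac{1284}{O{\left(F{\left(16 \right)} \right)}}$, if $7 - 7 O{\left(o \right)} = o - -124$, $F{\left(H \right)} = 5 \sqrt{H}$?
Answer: $\frac{8988}{137} \approx 65.606$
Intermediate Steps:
$O{\left(o \right)} = - \frac{117}{7} - \frac{o}{7}$ ($O{\left(o \right)} = 1 - \frac{o - -124}{7} = 1 - \frac{o + 124}{7} = 1 - \frac{124 + o}{7} = 1 - \left(\frac{124}{7} + \frac{o}{7}\right) = - \frac{117}{7} - \frac{o}{7}$)
$- \frac{1284}{O{\left(F{\left(16 \right)} \right)}} = - \frac{1284}{- \frac{117}{7} - \frac{5 \sqrt{16}}{7}} = - \frac{1284}{- \frac{117}{7} - \frac{5 \cdot 4}{7}} = - \frac{1284}{- \frac{117}{7} - \frac{20}{7}} = - \frac{1284}{- \frac{137}{7}} = \left(-1284\right) \left(- \frac{7}{137}\right) = \frac{8988}{137}$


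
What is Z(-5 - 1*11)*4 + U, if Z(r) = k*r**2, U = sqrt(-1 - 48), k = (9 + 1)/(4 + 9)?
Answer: 10240/13 + 7*I ≈ 787.69 + 7.0*I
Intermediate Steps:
k = 10/13 ≈ 0.76923
U = 7*I (U = sqrt(-49) = 7*I ≈ 7.0*I)
Z(r) = 10*r**2/13
Z(-5 - 1*11)*4 + U = (10*(-5 - 1*11)**2/13)*4 + 7*I = (10*(-5 - 11)**2/13)*4 + 7*I = ((10/13)*(-16)**2)*4 + 7*I = ((10/13)*256)*4 + 7*I = (2560/13)*4 + 7*I = 10240/13 + 7*I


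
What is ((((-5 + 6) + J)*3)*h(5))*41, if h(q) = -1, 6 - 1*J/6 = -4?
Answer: -7503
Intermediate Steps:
J = 60 (J = 36 - 6*(-4) = 36 + 24 = 60)
((((-5 + 6) + J)*3)*h(5))*41 = ((((-5 + 6) + 60)*3)*(-1))*41 = (((1 + 60)*3)*(-1))*41 = ((61*3)*(-1))*41 = (183*(-1))*41 = -183*41 = -7503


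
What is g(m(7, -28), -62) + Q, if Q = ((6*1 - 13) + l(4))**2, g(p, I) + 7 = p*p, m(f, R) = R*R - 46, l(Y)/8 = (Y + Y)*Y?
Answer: 606638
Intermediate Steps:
l(Y) = 16*Y**2 (l(Y) = 8*((Y + Y)*Y) = 8*((2*Y)*Y) = 8*(2*Y**2) = 16*Y**2)
m(f, R) = -46 + R**2 (m(f, R) = R**2 - 46 = -46 + R**2)
g(p, I) = -7 + p**2 (g(p, I) = -7 + p*p = -7 + p**2)
Q = 62001 (Q = ((6*1 - 13) + 16*4**2)**2 = ((6 - 13) + 16*16)**2 = (-7 + 256)**2 = 249**2 = 62001)
g(m(7, -28), -62) + Q = (-7 + (-46 + (-28)**2)**2) + 62001 = (-7 + (-46 + 784)**2) + 62001 = (-7 + 738**2) + 62001 = (-7 + 544644) + 62001 = 544637 + 62001 = 606638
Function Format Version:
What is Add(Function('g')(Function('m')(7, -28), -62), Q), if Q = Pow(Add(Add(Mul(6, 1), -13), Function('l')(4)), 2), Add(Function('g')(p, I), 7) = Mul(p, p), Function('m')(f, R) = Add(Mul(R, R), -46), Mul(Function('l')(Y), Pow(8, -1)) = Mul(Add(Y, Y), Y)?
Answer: 606638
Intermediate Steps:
Function('l')(Y) = Mul(16, Pow(Y, 2)) (Function('l')(Y) = Mul(8, Mul(Add(Y, Y), Y)) = Mul(8, Mul(Mul(2, Y), Y)) = Mul(8, Mul(2, Pow(Y, 2))) = Mul(16, Pow(Y, 2)))
Function('m')(f, R) = Add(-46, Pow(R, 2)) (Function('m')(f, R) = Add(Pow(R, 2), -46) = Add(-46, Pow(R, 2)))
Function('g')(p, I) = Add(-7, Pow(p, 2)) (Function('g')(p, I) = Add(-7, Mul(p, p)) = Add(-7, Pow(p, 2)))
Q = 62001 (Q = Pow(Add(Add(Mul(6, 1), -13), Mul(16, Pow(4, 2))), 2) = Pow(Add(Add(6, -13), Mul(16, 16)), 2) = Pow(Add(-7, 256), 2) = Pow(249, 2) = 62001)
Add(Function('g')(Function('m')(7, -28), -62), Q) = Add(Add(-7, Pow(Add(-46, Pow(-28, 2)), 2)), 62001) = Add(Add(-7, Pow(Add(-46, 784), 2)), 62001) = Add(Add(-7, Pow(738, 2)), 62001) = Add(Add(-7, 544644), 62001) = Add(544637, 62001) = 606638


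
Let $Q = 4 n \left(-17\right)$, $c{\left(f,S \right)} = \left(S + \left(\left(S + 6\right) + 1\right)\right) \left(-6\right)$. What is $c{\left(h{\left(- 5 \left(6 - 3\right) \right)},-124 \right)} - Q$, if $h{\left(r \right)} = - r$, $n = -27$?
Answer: $-390$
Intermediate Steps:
$c{\left(f,S \right)} = -42 - 12 S$ ($c{\left(f,S \right)} = \left(S + \left(\left(6 + S\right) + 1\right)\right) \left(-6\right) = \left(S + \left(7 + S\right)\right) \left(-6\right) = \left(7 + 2 S\right) \left(-6\right) = -42 - 12 S$)
$Q = 1836$ ($Q = 4 \left(-27\right) \left(-17\right) = \left(-108\right) \left(-17\right) = 1836$)
$c{\left(h{\left(- 5 \left(6 - 3\right) \right)},-124 \right)} - Q = \left(-42 - -1488\right) - 1836 = \left(-42 + 1488\right) - 1836 = 1446 - 1836 = -390$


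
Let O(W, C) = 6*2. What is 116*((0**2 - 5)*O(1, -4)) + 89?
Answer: -6871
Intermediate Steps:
O(W, C) = 12
116*((0**2 - 5)*O(1, -4)) + 89 = 116*((0**2 - 5)*12) + 89 = 116*((0 - 5)*12) + 89 = 116*(-5*12) + 89 = 116*(-60) + 89 = -6960 + 89 = -6871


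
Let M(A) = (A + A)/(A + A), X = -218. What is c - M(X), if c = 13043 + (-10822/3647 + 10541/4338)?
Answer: 29474983429/2260098 ≈ 13041.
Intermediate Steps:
M(A) = 1 (M(A) = (2*A)/((2*A)) = (2*A)*(1/(2*A)) = 1)
c = 29477243527/2260098 (c = 13043 + (-10822*1/3647 + 10541*(1/4338)) = 13043 + (-1546/521 + 10541/4338) = 13043 - 1214687/2260098 = 29477243527/2260098 ≈ 13042.)
c - M(X) = 29477243527/2260098 - 1*1 = 29477243527/2260098 - 1 = 29474983429/2260098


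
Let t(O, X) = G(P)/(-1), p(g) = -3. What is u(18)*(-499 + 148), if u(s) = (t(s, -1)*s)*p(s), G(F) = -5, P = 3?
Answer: 94770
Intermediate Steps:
t(O, X) = 5 (t(O, X) = -5/(-1) = -5*(-1) = 5)
u(s) = -15*s (u(s) = (5*s)*(-3) = -15*s)
u(18)*(-499 + 148) = (-15*18)*(-499 + 148) = -270*(-351) = 94770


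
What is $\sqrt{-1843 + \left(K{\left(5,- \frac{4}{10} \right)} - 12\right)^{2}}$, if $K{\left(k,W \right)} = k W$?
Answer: $3 i \sqrt{183} \approx 40.583 i$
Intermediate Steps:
$K{\left(k,W \right)} = W k$
$\sqrt{-1843 + \left(K{\left(5,- \frac{4}{10} \right)} - 12\right)^{2}} = \sqrt{-1843 + \left(- \frac{4}{10} \cdot 5 - 12\right)^{2}} = \sqrt{-1843 + \left(\left(-4\right) \frac{1}{10} \cdot 5 - 12\right)^{2}} = \sqrt{-1843 + \left(\left(- \frac{2}{5}\right) 5 - 12\right)^{2}} = \sqrt{-1843 + \left(-2 - 12\right)^{2}} = \sqrt{-1843 + \left(-14\right)^{2}} = \sqrt{-1843 + 196} = \sqrt{-1647} = 3 i \sqrt{183}$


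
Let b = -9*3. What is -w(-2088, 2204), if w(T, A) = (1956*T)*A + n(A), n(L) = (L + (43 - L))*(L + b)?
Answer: 9001324501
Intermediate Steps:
b = -27
n(L) = -1161 + 43*L (n(L) = (L + (43 - L))*(L - 27) = 43*(-27 + L) = -1161 + 43*L)
w(T, A) = -1161 + 43*A + 1956*A*T (w(T, A) = (1956*T)*A + (-1161 + 43*A) = 1956*A*T + (-1161 + 43*A) = -1161 + 43*A + 1956*A*T)
-w(-2088, 2204) = -(-1161 + 43*2204 + 1956*2204*(-2088)) = -(-1161 + 94772 - 9001418112) = -1*(-9001324501) = 9001324501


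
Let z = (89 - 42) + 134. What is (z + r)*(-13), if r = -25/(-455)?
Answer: -16476/7 ≈ -2353.7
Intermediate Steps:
z = 181 (z = 47 + 134 = 181)
r = 5/91 (r = -25*(-1/455) = 5/91 ≈ 0.054945)
(z + r)*(-13) = (181 + 5/91)*(-13) = (16476/91)*(-13) = -16476/7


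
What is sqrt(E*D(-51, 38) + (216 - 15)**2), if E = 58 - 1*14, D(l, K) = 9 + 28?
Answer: sqrt(42029) ≈ 205.01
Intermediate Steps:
D(l, K) = 37
E = 44 (E = 58 - 14 = 44)
sqrt(E*D(-51, 38) + (216 - 15)**2) = sqrt(44*37 + (216 - 15)**2) = sqrt(1628 + 201**2) = sqrt(1628 + 40401) = sqrt(42029)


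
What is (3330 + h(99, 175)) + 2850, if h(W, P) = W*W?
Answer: 15981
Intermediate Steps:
h(W, P) = W²
(3330 + h(99, 175)) + 2850 = (3330 + 99²) + 2850 = (3330 + 9801) + 2850 = 13131 + 2850 = 15981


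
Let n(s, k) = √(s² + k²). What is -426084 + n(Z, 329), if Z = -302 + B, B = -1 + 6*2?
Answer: -426084 + √192922 ≈ -4.2565e+5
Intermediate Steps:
B = 11 (B = -1 + 12 = 11)
Z = -291 (Z = -302 + 11 = -291)
n(s, k) = √(k² + s²)
-426084 + n(Z, 329) = -426084 + √(329² + (-291)²) = -426084 + √(108241 + 84681) = -426084 + √192922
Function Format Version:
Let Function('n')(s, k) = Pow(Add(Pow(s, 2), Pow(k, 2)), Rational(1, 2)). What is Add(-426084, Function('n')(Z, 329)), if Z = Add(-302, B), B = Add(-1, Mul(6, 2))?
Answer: Add(-426084, Pow(192922, Rational(1, 2))) ≈ -4.2565e+5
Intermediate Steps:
B = 11 (B = Add(-1, 12) = 11)
Z = -291 (Z = Add(-302, 11) = -291)
Function('n')(s, k) = Pow(Add(Pow(k, 2), Pow(s, 2)), Rational(1, 2))
Add(-426084, Function('n')(Z, 329)) = Add(-426084, Pow(Add(Pow(329, 2), Pow(-291, 2)), Rational(1, 2))) = Add(-426084, Pow(Add(108241, 84681), Rational(1, 2))) = Add(-426084, Pow(192922, Rational(1, 2)))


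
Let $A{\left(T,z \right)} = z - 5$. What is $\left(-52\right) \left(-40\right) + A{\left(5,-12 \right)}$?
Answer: $2063$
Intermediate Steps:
$A{\left(T,z \right)} = -5 + z$
$\left(-52\right) \left(-40\right) + A{\left(5,-12 \right)} = \left(-52\right) \left(-40\right) - 17 = 2080 - 17 = 2063$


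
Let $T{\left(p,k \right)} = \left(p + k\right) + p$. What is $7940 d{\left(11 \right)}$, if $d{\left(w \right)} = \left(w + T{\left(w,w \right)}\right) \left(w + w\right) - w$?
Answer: $7598580$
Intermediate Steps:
$T{\left(p,k \right)} = k + 2 p$ ($T{\left(p,k \right)} = \left(k + p\right) + p = k + 2 p$)
$d{\left(w \right)} = - w + 8 w^{2}$ ($d{\left(w \right)} = \left(w + \left(w + 2 w\right)\right) \left(w + w\right) - w = \left(w + 3 w\right) 2 w - w = 4 w 2 w - w = 8 w^{2} - w = - w + 8 w^{2}$)
$7940 d{\left(11 \right)} = 7940 \cdot 11 \left(-1 + 8 \cdot 11\right) = 7940 \cdot 11 \left(-1 + 88\right) = 7940 \cdot 11 \cdot 87 = 7940 \cdot 957 = 7598580$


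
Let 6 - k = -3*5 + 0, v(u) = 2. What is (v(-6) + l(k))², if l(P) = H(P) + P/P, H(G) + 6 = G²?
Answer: 191844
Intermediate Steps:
H(G) = -6 + G²
k = 21 (k = 6 - (-3*5 + 0) = 6 - (-15 + 0) = 6 - 1*(-15) = 6 + 15 = 21)
l(P) = -5 + P² (l(P) = (-6 + P²) + P/P = (-6 + P²) + 1 = -5 + P²)
(v(-6) + l(k))² = (2 + (-5 + 21²))² = (2 + (-5 + 441))² = (2 + 436)² = 438² = 191844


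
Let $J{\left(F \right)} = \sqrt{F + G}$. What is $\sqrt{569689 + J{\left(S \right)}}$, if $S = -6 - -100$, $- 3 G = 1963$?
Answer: $\frac{\sqrt{5127201 + 123 i \sqrt{3}}}{3} \approx 754.78 + 0.015681 i$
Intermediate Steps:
$G = - \frac{1963}{3}$ ($G = \left(- \frac{1}{3}\right) 1963 = - \frac{1963}{3} \approx -654.33$)
$S = 94$ ($S = -6 + 100 = 94$)
$J{\left(F \right)} = \sqrt{- \frac{1963}{3} + F}$ ($J{\left(F \right)} = \sqrt{F - \frac{1963}{3}} = \sqrt{- \frac{1963}{3} + F}$)
$\sqrt{569689 + J{\left(S \right)}} = \sqrt{569689 + \frac{\sqrt{-5889 + 9 \cdot 94}}{3}} = \sqrt{569689 + \frac{\sqrt{-5889 + 846}}{3}} = \sqrt{569689 + \frac{\sqrt{-5043}}{3}} = \sqrt{569689 + \frac{41 i \sqrt{3}}{3}}$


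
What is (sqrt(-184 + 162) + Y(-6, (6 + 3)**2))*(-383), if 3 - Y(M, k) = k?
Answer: 29874 - 383*I*sqrt(22) ≈ 29874.0 - 1796.4*I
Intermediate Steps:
Y(M, k) = 3 - k
(sqrt(-184 + 162) + Y(-6, (6 + 3)**2))*(-383) = (sqrt(-184 + 162) + (3 - (6 + 3)**2))*(-383) = (sqrt(-22) + (3 - 1*9**2))*(-383) = (I*sqrt(22) + (3 - 1*81))*(-383) = (I*sqrt(22) + (3 - 81))*(-383) = (I*sqrt(22) - 78)*(-383) = (-78 + I*sqrt(22))*(-383) = 29874 - 383*I*sqrt(22)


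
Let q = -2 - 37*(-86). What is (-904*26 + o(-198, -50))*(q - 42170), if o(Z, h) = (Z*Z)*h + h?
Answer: 77346568460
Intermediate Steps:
o(Z, h) = h + h*Z² (o(Z, h) = Z²*h + h = h*Z² + h = h + h*Z²)
q = 3180 (q = -2 + 3182 = 3180)
(-904*26 + o(-198, -50))*(q - 42170) = (-904*26 - 50*(1 + (-198)²))*(3180 - 42170) = (-23504 - 50*(1 + 39204))*(-38990) = (-23504 - 50*39205)*(-38990) = (-23504 - 1960250)*(-38990) = -1983754*(-38990) = 77346568460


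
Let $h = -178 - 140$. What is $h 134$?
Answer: $-42612$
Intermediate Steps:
$h = -318$
$h 134 = \left(-318\right) 134 = -42612$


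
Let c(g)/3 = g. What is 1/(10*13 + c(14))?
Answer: 1/172 ≈ 0.0058140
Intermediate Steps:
c(g) = 3*g
1/(10*13 + c(14)) = 1/(10*13 + 3*14) = 1/(130 + 42) = 1/172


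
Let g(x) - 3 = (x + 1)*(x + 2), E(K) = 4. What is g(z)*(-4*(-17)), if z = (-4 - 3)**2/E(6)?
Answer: 52173/4 ≈ 13043.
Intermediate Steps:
z = 49/4 (z = (-4 - 3)**2/4 = (-7)**2*(1/4) = 49*(1/4) = 49/4 ≈ 12.250)
g(x) = 3 + (1 + x)*(2 + x) (g(x) = 3 + (x + 1)*(x + 2) = 3 + (1 + x)*(2 + x))
g(z)*(-4*(-17)) = (5 + (49/4)**2 + 3*(49/4))*(-4*(-17)) = (5 + 2401/16 + 147/4)*68 = (3069/16)*68 = 52173/4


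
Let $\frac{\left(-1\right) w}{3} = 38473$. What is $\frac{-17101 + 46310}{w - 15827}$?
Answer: $- \frac{29209}{131246} \approx -0.22255$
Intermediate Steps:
$w = -115419$ ($w = \left(-3\right) 38473 = -115419$)
$\frac{-17101 + 46310}{w - 15827} = \frac{-17101 + 46310}{-115419 - 15827} = \frac{29209}{-131246} = 29209 \left(- \frac{1}{131246}\right) = - \frac{29209}{131246}$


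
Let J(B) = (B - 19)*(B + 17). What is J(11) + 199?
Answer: -25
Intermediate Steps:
J(B) = (-19 + B)*(17 + B)
J(11) + 199 = (-323 + 11**2 - 2*11) + 199 = (-323 + 121 - 22) + 199 = -224 + 199 = -25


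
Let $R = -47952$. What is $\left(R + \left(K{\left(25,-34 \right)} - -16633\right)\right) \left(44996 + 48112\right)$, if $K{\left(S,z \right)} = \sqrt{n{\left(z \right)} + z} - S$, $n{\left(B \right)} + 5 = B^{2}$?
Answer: $-2918377152 + 93108 \sqrt{1117} \approx -2.9153 \cdot 10^{9}$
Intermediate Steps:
$n{\left(B \right)} = -5 + B^{2}$
$K{\left(S,z \right)} = \sqrt{-5 + z + z^{2}} - S$ ($K{\left(S,z \right)} = \sqrt{\left(-5 + z^{2}\right) + z} - S = \sqrt{-5 + z + z^{2}} - S$)
$\left(R + \left(K{\left(25,-34 \right)} - -16633\right)\right) \left(44996 + 48112\right) = \left(-47952 + \left(\left(\sqrt{-5 - 34 + \left(-34\right)^{2}} - 25\right) - -16633\right)\right) \left(44996 + 48112\right) = \left(-47952 + \left(\left(\sqrt{-5 - 34 + 1156} - 25\right) + 16633\right)\right) 93108 = \left(-47952 + \left(\left(\sqrt{1117} - 25\right) + 16633\right)\right) 93108 = \left(-47952 + \left(\left(-25 + \sqrt{1117}\right) + 16633\right)\right) 93108 = \left(-47952 + \left(16608 + \sqrt{1117}\right)\right) 93108 = \left(-31344 + \sqrt{1117}\right) 93108 = -2918377152 + 93108 \sqrt{1117}$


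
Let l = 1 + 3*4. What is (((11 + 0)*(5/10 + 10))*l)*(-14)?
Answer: -21021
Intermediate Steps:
l = 13 (l = 1 + 12 = 13)
(((11 + 0)*(5/10 + 10))*l)*(-14) = (((11 + 0)*(5/10 + 10))*13)*(-14) = ((11*(5*(⅒) + 10))*13)*(-14) = ((11*(½ + 10))*13)*(-14) = ((11*(21/2))*13)*(-14) = ((231/2)*13)*(-14) = (3003/2)*(-14) = -21021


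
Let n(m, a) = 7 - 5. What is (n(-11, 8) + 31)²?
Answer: 1089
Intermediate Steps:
n(m, a) = 2
(n(-11, 8) + 31)² = (2 + 31)² = 33² = 1089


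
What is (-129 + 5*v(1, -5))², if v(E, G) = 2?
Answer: 14161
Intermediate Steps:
(-129 + 5*v(1, -5))² = (-129 + 5*2)² = (-129 + 10)² = (-119)² = 14161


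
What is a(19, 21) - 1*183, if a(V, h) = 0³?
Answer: -183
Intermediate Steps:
a(V, h) = 0
a(19, 21) - 1*183 = 0 - 1*183 = 0 - 183 = -183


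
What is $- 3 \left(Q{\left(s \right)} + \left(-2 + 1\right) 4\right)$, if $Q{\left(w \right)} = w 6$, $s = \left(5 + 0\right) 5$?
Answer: $-438$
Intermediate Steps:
$s = 25$ ($s = 5 \cdot 5 = 25$)
$Q{\left(w \right)} = 6 w$
$- 3 \left(Q{\left(s \right)} + \left(-2 + 1\right) 4\right) = - 3 \left(6 \cdot 25 + \left(-2 + 1\right) 4\right) = - 3 \left(150 - 4\right) = \left(-3\right) 146 = -438$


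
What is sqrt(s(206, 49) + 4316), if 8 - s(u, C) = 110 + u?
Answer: 2*sqrt(1002) ≈ 63.309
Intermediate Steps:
s(u, C) = -102 - u (s(u, C) = 8 - (110 + u) = 8 + (-110 - u) = -102 - u)
sqrt(s(206, 49) + 4316) = sqrt((-102 - 1*206) + 4316) = sqrt((-102 - 206) + 4316) = sqrt(-308 + 4316) = sqrt(4008) = 2*sqrt(1002)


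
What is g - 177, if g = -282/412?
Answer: -36603/206 ≈ -177.68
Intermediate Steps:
g = -141/206 (g = -282*1/412 = -141/206 ≈ -0.68447)
g - 177 = -141/206 - 177 = -36603/206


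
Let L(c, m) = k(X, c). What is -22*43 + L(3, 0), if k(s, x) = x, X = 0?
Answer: -943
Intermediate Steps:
L(c, m) = c
-22*43 + L(3, 0) = -22*43 + 3 = -946 + 3 = -943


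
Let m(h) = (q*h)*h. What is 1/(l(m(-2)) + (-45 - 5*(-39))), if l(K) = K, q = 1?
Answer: 1/154 ≈ 0.0064935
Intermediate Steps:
m(h) = h**2 (m(h) = (1*h)*h = h*h = h**2)
1/(l(m(-2)) + (-45 - 5*(-39))) = 1/((-2)**2 + (-45 - 5*(-39))) = 1/(4 + (-45 + 195)) = 1/(4 + 150) = 1/154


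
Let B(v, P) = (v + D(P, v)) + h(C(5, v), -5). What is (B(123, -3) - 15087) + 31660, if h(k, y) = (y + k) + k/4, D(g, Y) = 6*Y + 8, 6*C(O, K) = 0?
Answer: 17437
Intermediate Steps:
C(O, K) = 0 (C(O, K) = (1/6)*0 = 0)
D(g, Y) = 8 + 6*Y
h(k, y) = y + 5*k/4 (h(k, y) = (k + y) + k*(1/4) = (k + y) + k/4 = y + 5*k/4)
B(v, P) = 3 + 7*v (B(v, P) = (v + (8 + 6*v)) + (-5 + (5/4)*0) = (8 + 7*v) + (-5 + 0) = (8 + 7*v) - 5 = 3 + 7*v)
(B(123, -3) - 15087) + 31660 = ((3 + 7*123) - 15087) + 31660 = ((3 + 861) - 15087) + 31660 = (864 - 15087) + 31660 = -14223 + 31660 = 17437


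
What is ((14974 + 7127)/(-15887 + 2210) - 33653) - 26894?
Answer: -276041140/4559 ≈ -60549.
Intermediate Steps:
((14974 + 7127)/(-15887 + 2210) - 33653) - 26894 = (22101/(-13677) - 33653) - 26894 = (22101*(-1/13677) - 33653) - 26894 = (-7367/4559 - 33653) - 26894 = -153431394/4559 - 26894 = -276041140/4559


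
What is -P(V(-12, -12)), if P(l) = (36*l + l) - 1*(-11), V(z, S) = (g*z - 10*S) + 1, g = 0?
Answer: -4488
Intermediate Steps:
V(z, S) = 1 - 10*S (V(z, S) = (0*z - 10*S) + 1 = (0 - 10*S) + 1 = -10*S + 1 = 1 - 10*S)
P(l) = 11 + 37*l (P(l) = 37*l + 11 = 11 + 37*l)
-P(V(-12, -12)) = -(11 + 37*(1 - 10*(-12))) = -(11 + 37*(1 + 120)) = -(11 + 37*121) = -(11 + 4477) = -1*4488 = -4488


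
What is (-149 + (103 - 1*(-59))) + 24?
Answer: 37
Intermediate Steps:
(-149 + (103 - 1*(-59))) + 24 = (-149 + (103 + 59)) + 24 = (-149 + 162) + 24 = 13 + 24 = 37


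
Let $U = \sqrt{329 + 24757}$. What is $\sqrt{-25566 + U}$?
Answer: $\sqrt{-25566 + \sqrt{25086}} \approx 159.4 i$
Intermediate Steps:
$U = \sqrt{25086} \approx 158.39$
$\sqrt{-25566 + U} = \sqrt{-25566 + \sqrt{25086}}$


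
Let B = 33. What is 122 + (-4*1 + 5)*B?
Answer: 155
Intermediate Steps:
122 + (-4*1 + 5)*B = 122 + (-4*1 + 5)*33 = 122 + (-4 + 5)*33 = 122 + 1*33 = 122 + 33 = 155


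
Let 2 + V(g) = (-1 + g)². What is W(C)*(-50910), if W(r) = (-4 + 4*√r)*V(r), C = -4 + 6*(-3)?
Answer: 107318280 - 107318280*I*√22 ≈ 1.0732e+8 - 5.0337e+8*I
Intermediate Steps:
C = -22 (C = -4 - 18 = -22)
V(g) = -2 + (-1 + g)²
W(r) = (-4 + 4*√r)*(-2 + (-1 + r)²)
W(C)*(-50910) = (4*(-1 + √(-22))*(-2 + (-1 - 22)²))*(-50910) = (4*(-1 + I*√22)*(-2 + (-23)²))*(-50910) = (4*(-1 + I*√22)*(-2 + 529))*(-50910) = (4*(-1 + I*√22)*527)*(-50910) = (-2108 + 2108*I*√22)*(-50910) = 107318280 - 107318280*I*√22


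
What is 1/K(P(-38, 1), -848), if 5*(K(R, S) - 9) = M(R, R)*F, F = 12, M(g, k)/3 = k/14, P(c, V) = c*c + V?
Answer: 7/5265 ≈ 0.0013295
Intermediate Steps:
P(c, V) = V + c² (P(c, V) = c² + V = V + c²)
M(g, k) = 3*k/14 (M(g, k) = 3*(k/14) = 3*k/14)
K(R, S) = 9 + 18*R/35 (K(R, S) = 9 + ((3*R/14)*12)/5 = 9 + (18*R/7)/5 = 9 + 18*R/35)
1/K(P(-38, 1), -848) = 1/(9 + 18*(1 + (-38)²)/35) = 1/(9 + 18*(1 + 1444)/35) = 1/(9 + (18/35)*1445) = 1/(9 + 5202/7) = 1/(5265/7) = 7/5265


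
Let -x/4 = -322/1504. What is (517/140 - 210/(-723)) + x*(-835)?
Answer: -563821283/792890 ≈ -711.10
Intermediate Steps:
x = 161/188 (x = -(-1288)/1504 = -4*(-161/752) = 161/188 ≈ 0.85638)
(517/140 - 210/(-723)) + x*(-835) = (517/140 - 210/(-723)) + (161/188)*(-835) = (517*(1/140) - 210*(-1/723)) - 134435/188 = (517/140 + 70/241) - 134435/188 = 134397/33740 - 134435/188 = -563821283/792890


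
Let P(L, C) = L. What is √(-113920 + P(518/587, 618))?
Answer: 9*I*√484604894/587 ≈ 337.52*I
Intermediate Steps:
√(-113920 + P(518/587, 618)) = √(-113920 + 518/587) = √(-66870522/587) = 9*I*√484604894/587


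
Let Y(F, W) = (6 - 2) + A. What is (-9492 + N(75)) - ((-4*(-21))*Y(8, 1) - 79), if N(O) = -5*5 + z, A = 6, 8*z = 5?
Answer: -82219/8 ≈ -10277.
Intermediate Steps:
z = 5/8 (z = (⅛)*5 = 5/8 ≈ 0.62500)
Y(F, W) = 10 (Y(F, W) = (6 - 2) + 6 = 4 + 6 = 10)
N(O) = -195/8 (N(O) = -5*5 + 5/8 = -25 + 5/8 = -195/8)
(-9492 + N(75)) - ((-4*(-21))*Y(8, 1) - 79) = (-9492 - 195/8) - (-4*(-21)*10 - 79) = -76131/8 - (84*10 - 79) = -76131/8 - (840 - 79) = -76131/8 - 1*761 = -76131/8 - 761 = -82219/8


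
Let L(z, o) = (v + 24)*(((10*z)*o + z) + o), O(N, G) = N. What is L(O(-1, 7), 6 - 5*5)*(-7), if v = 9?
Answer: -39270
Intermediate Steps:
L(z, o) = 33*o + 33*z + 330*o*z (L(z, o) = (9 + 24)*(((10*z)*o + z) + o) = 33*((10*o*z + z) + o) = 33*((z + 10*o*z) + o) = 33*(o + z + 10*o*z) = 33*o + 33*z + 330*o*z)
L(O(-1, 7), 6 - 5*5)*(-7) = (33*(6 - 5*5) + 33*(-1) + 330*(6 - 5*5)*(-1))*(-7) = (33*(6 - 25) - 33 + 330*(6 - 25)*(-1))*(-7) = (33*(-19) - 33 + 330*(-19)*(-1))*(-7) = (-627 - 33 + 6270)*(-7) = 5610*(-7) = -39270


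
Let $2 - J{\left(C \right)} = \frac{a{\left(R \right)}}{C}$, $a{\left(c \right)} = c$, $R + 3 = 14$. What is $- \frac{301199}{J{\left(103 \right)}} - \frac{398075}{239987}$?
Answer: $- \frac{7445313599164}{46797465} \approx -1.591 \cdot 10^{5}$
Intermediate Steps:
$R = 11$ ($R = -3 + 14 = 11$)
$J{\left(C \right)} = 2 - \frac{11}{C}$
$- \frac{301199}{J{\left(103 \right)}} - \frac{398075}{239987} = - \frac{301199}{2 - \frac{11}{103}} - \frac{398075}{239987} = - \frac{301199}{\frac{195}{103}} - \frac{398075}{239987} = \left(-301199\right) \frac{103}{195} - \frac{398075}{239987} = - \frac{31023497}{195} - \frac{398075}{239987} = - \frac{7445313599164}{46797465}$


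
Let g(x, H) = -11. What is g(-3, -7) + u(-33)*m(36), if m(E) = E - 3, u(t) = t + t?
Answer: -2189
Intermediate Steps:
u(t) = 2*t
m(E) = -3 + E
g(-3, -7) + u(-33)*m(36) = -11 + (2*(-33))*(-3 + 36) = -11 - 66*33 = -11 - 2178 = -2189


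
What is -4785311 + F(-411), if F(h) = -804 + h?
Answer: -4786526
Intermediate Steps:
-4785311 + F(-411) = -4785311 + (-804 - 411) = -4785311 - 1215 = -4786526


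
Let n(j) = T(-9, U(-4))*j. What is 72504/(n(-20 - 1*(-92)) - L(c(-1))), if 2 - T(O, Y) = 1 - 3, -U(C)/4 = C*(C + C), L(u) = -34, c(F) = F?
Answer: 36252/161 ≈ 225.17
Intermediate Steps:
U(C) = -8*C**2 (U(C) = -4*C*(C + C) = -4*C*2*C = -8*C**2)
T(O, Y) = 4 (T(O, Y) = 2 - (1 - 3) = 2 - 1*(-2) = 2 + 2 = 4)
n(j) = 4*j
72504/(n(-20 - 1*(-92)) - L(c(-1))) = 72504/(4*(-20 - 1*(-92)) - 1*(-34)) = 72504/(4*(-20 + 92) + 34) = 72504/(4*72 + 34) = 72504/(288 + 34) = 72504/322 = 72504*(1/322) = 36252/161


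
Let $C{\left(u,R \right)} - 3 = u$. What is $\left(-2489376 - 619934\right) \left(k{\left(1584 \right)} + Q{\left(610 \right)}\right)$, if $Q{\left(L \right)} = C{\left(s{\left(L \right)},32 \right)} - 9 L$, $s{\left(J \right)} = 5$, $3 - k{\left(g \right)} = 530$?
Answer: $18683843790$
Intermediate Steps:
$k{\left(g \right)} = -527$ ($k{\left(g \right)} = 3 - 530 = -527$)
$C{\left(u,R \right)} = 3 + u$
$Q{\left(L \right)} = 8 - 9 L$ ($Q{\left(L \right)} = \left(3 + 5\right) - 9 L = 8 - 9 L$)
$\left(-2489376 - 619934\right) \left(k{\left(1584 \right)} + Q{\left(610 \right)}\right) = \left(-2489376 - 619934\right) \left(-527 + \left(8 - 5490\right)\right) = - 3109310 \left(-527 + \left(8 - 5490\right)\right) = - 3109310 \left(-527 - 5482\right) = \left(-3109310\right) \left(-6009\right) = 18683843790$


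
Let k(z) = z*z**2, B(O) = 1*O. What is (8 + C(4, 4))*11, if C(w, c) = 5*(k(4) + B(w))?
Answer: 3828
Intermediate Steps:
B(O) = O
k(z) = z**3
C(w, c) = 320 + 5*w (C(w, c) = 5*(4**3 + w) = 5*(64 + w) = 320 + 5*w)
(8 + C(4, 4))*11 = (8 + (320 + 5*4))*11 = (8 + (320 + 20))*11 = (8 + 340)*11 = 348*11 = 3828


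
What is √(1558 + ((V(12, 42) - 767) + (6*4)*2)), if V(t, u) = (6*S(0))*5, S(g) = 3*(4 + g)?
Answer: √1199 ≈ 34.627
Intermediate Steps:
S(g) = 12 + 3*g
V(t, u) = 360 (V(t, u) = (6*(12 + 3*0))*5 = (6*(12 + 0))*5 = (6*12)*5 = 72*5 = 360)
√(1558 + ((V(12, 42) - 767) + (6*4)*2)) = √(1558 + ((360 - 767) + (6*4)*2)) = √(1558 + (-407 + 24*2)) = √(1558 + (-407 + 48)) = √(1558 - 359) = √1199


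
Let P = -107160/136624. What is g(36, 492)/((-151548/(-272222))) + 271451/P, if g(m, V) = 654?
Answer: -58347296061857/169165455 ≈ -3.4491e+5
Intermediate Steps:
P = -13395/17078 (P = -107160*1/136624 = -13395/17078 ≈ -0.78434)
g(36, 492)/((-151548/(-272222))) + 271451/P = 654/((-151548/(-272222))) + 271451/(-13395/17078) = 654/((-151548*(-1/272222))) + 271451*(-17078/13395) = 654/(75774/136111) - 4635840178/13395 = 654*(136111/75774) - 4635840178/13395 = 14836099/12629 - 4635840178/13395 = -58347296061857/169165455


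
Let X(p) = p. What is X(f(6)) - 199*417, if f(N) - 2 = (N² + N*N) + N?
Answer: -82903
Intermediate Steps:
f(N) = 2 + N + 2*N² (f(N) = 2 + ((N² + N*N) + N) = 2 + ((N² + N²) + N) = 2 + (2*N² + N) = 2 + (N + 2*N²) = 2 + N + 2*N²)
X(f(6)) - 199*417 = (2 + 6 + 2*6²) - 199*417 = (2 + 6 + 2*36) - 82983 = (2 + 6 + 72) - 82983 = 80 - 82983 = -82903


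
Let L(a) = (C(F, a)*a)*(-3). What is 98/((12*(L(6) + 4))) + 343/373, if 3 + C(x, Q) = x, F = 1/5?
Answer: 651161/608736 ≈ 1.0697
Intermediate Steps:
F = ⅕ (F = 1*(⅕) = ⅕ ≈ 0.20000)
C(x, Q) = -3 + x
L(a) = 42*a/5 (L(a) = ((-3 + ⅕)*a)*(-3) = -14*a/5*(-3) = 42*a/5)
98/((12*(L(6) + 4))) + 343/373 = 98/((12*((42/5)*6 + 4))) + 343/373 = 98/((12*(252/5 + 4))) + 343*(1/373) = 98/((12*(272/5))) + 343/373 = 98/(3264/5) + 343/373 = 98*(5/3264) + 343/373 = 245/1632 + 343/373 = 651161/608736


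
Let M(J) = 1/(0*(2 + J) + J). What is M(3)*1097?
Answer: 1097/3 ≈ 365.67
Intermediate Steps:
M(J) = 1/J (M(J) = 1/(0 + J) = 1/J)
M(3)*1097 = 1097/3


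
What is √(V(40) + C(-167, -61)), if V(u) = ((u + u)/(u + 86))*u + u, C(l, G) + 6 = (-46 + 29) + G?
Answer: 2*I*√2051/21 ≈ 4.3131*I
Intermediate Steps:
C(l, G) = -23 + G (C(l, G) = -6 + ((-46 + 29) + G) = -6 + (-17 + G) = -23 + G)
V(u) = u + 2*u²/(86 + u) (V(u) = ((2*u)/(86 + u))*u + u = (2*u/(86 + u))*u + u = 2*u²/(86 + u) + u = u + 2*u²/(86 + u))
√(V(40) + C(-167, -61)) = √(40*(86 + 3*40)/(86 + 40) + (-23 - 61)) = √(40*(86 + 120)/126 - 84) = √(40*(1/126)*206 - 84) = √(4120/63 - 84) = √(-1172/63) = 2*I*√2051/21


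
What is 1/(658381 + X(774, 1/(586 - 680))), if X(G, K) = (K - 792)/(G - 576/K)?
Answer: 5162292/3398754894803 ≈ 1.5189e-6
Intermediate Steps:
X(G, K) = (-792 + K)/(G - 576/K)
1/(658381 + X(774, 1/(586 - 680))) = 1/(658381 + (-792 + 1/(586 - 680))/((586 - 680)*(-576 + 774/(586 - 680)))) = 1/(658381 + (-792 + 1/(-94))/((-94)*(-576 + 774/(-94)))) = 1/(658381 - (-792 - 1/94)/(94*(-576 + 774*(-1/94)))) = 1/(658381 - 1/94*(-74449/94)/(-576 - 387/47)) = 1/(658381 - 1/94*(-74449/94)/(-27459/47)) = 1/(658381 - 1/94*(-47/27459)*(-74449/94)) = 1/(658381 - 74449/5162292) = 1/(3398754894803/5162292) = 5162292/3398754894803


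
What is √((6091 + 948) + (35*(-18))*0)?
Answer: √7039 ≈ 83.899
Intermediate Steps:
√((6091 + 948) + (35*(-18))*0) = √(7039 - 630*0) = √(7039 + 0) = √7039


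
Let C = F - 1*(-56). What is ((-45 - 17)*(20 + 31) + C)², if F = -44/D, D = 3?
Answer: 87647044/9 ≈ 9.7386e+6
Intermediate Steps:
F = -44/3 ≈ -14.667
C = 124/3 (C = -44/3 - 1*(-56) = -44/3 + 56 = 124/3 ≈ 41.333)
((-45 - 17)*(20 + 31) + C)² = ((-45 - 17)*(20 + 31) + 124/3)² = (-62*51 + 124/3)² = (-3162 + 124/3)² = (-9362/3)² = 87647044/9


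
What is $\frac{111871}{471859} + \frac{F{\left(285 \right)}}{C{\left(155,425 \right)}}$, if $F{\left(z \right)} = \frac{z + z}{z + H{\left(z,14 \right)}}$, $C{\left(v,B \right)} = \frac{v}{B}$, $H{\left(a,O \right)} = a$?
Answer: $\frac{43576016}{14627629} \approx 2.979$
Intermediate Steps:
$F{\left(z \right)} = 1$ ($F{\left(z \right)} = \frac{z + z}{z + z} = \frac{2 z}{2 z} = 2 z \frac{1}{2 z} = 1$)
$\frac{111871}{471859} + \frac{F{\left(285 \right)}}{C{\left(155,425 \right)}} = \frac{111871}{471859} + 1 \frac{1}{155 \cdot \frac{1}{425}} = 111871 \cdot \frac{1}{471859} + 1 \frac{1}{155 \cdot \frac{1}{425}} = \frac{111871}{471859} + 1 \frac{1}{\frac{31}{85}} = \frac{111871}{471859} + 1 \cdot \frac{85}{31} = \frac{111871}{471859} + \frac{85}{31} = \frac{43576016}{14627629}$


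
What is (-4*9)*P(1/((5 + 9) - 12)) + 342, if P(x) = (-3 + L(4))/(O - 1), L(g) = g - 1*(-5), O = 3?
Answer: 234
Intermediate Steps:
L(g) = 5 + g (L(g) = g + 5 = 5 + g)
P(x) = 3 (P(x) = (-3 + (5 + 4))/(3 - 1) = (-3 + 9)/2 = 6*(½) = 3)
(-4*9)*P(1/((5 + 9) - 12)) + 342 = -4*9*3 + 342 = -36*3 + 342 = -108 + 342 = 234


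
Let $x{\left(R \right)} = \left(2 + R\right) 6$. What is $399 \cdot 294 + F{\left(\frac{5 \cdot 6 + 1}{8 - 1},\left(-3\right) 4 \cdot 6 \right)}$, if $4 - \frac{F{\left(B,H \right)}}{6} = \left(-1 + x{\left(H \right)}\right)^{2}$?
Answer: $-946116$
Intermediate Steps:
$x{\left(R \right)} = 12 + 6 R$
$F{\left(B,H \right)} = 24 - 6 \left(11 + 6 H\right)^{2}$ ($F{\left(B,H \right)} = 24 - 6 \left(-1 + \left(12 + 6 H\right)\right)^{2} = 24 - 6 \left(11 + 6 H\right)^{2}$)
$399 \cdot 294 + F{\left(\frac{5 \cdot 6 + 1}{8 - 1},\left(-3\right) 4 \cdot 6 \right)} = 399 \cdot 294 + \left(24 - 6 \left(11 + 6 \left(-3\right) 4 \cdot 6\right)^{2}\right) = 117306 + \left(24 - 6 \left(11 + 6 \left(\left(-12\right) 6\right)\right)^{2}\right) = 117306 + \left(24 - 6 \left(11 + 6 \left(-72\right)\right)^{2}\right) = 117306 + \left(24 - 6 \left(11 - 432\right)^{2}\right) = 117306 + \left(24 - 6 \left(-421\right)^{2}\right) = 117306 + \left(24 - 1063446\right) = 117306 - 1063422 = -946116$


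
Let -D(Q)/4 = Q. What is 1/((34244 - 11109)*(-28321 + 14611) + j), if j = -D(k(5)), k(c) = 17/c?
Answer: -5/1585904182 ≈ -3.1528e-9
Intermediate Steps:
D(Q) = -4*Q
j = 68/5 (j = -(-4)*17/5 = -1*(-68/5) = 68/5 ≈ 13.600)
1/((34244 - 11109)*(-28321 + 14611) + j) = 1/((34244 - 11109)*(-28321 + 14611) + 68/5) = 1/(23135*(-13710) + 68/5) = 1/(-317180850 + 68/5) = 1/(-1585904182/5) = -5/1585904182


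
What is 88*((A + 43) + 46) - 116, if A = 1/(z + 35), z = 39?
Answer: 285536/37 ≈ 7717.2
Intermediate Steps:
A = 1/74 (A = 1/(39 + 35) = 1/74 ≈ 0.013514)
88*((A + 43) + 46) - 116 = 88*((1/74 + 43) + 46) - 116 = 88*(3183/74 + 46) - 116 = 88*(6587/74) - 116 = 289828/37 - 116 = 285536/37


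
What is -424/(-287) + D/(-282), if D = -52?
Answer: 67246/40467 ≈ 1.6617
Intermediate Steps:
-424/(-287) + D/(-282) = -424/(-287) - 52/(-282) = -424*(-1/287) - 52*(-1/282) = 424/287 + 26/141 = 67246/40467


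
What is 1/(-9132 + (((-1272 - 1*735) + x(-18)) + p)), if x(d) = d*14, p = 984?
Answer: -1/10407 ≈ -9.6089e-5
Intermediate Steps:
x(d) = 14*d
1/(-9132 + (((-1272 - 1*735) + x(-18)) + p)) = 1/(-9132 + (((-1272 - 1*735) + 14*(-18)) + 984)) = 1/(-9132 + (((-1272 - 735) - 252) + 984)) = 1/(-9132 + ((-2007 - 252) + 984)) = 1/(-9132 + (-2259 + 984)) = 1/(-9132 - 1275) = 1/(-10407) = -1/10407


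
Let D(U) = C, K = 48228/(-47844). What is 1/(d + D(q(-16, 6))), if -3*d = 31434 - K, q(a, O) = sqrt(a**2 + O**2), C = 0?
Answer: -11961/125331377 ≈ -9.5435e-5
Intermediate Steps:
K = -4019/3987 (K = 48228*(-1/47844) = -4019/3987 ≈ -1.0080)
q(a, O) = sqrt(O**2 + a**2)
D(U) = 0
d = -125331377/11961 (d = -(31434 - 1*(-4019/3987))/3 = -(31434 + 4019/3987)/3 = -1/3*125331377/3987 = -125331377/11961 ≈ -10478.)
1/(d + D(q(-16, 6))) = 1/(-125331377/11961 + 0) = 1/(-125331377/11961) = -11961/125331377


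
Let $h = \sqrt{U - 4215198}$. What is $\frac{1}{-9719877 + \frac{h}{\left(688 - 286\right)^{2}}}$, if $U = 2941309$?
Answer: $- \frac{253842877121623632}{2467321542948295744607153} - \frac{161604 i \sqrt{1273889}}{2467321542948295744607153} \approx -1.0288 \cdot 10^{-7} - 7.3925 \cdot 10^{-17} i$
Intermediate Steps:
$h = i \sqrt{1273889}$ ($h = \sqrt{2941309 - 4215198} = \sqrt{-1273889} = i \sqrt{1273889} \approx 1128.7 i$)
$\frac{1}{-9719877 + \frac{h}{\left(688 - 286\right)^{2}}} = \frac{1}{-9719877 + \frac{i \sqrt{1273889}}{\left(688 - 286\right)^{2}}} = \frac{1}{-9719877 + \frac{i \sqrt{1273889}}{402^{2}}} = \frac{1}{-9719877 + \frac{i \sqrt{1273889}}{161604}}$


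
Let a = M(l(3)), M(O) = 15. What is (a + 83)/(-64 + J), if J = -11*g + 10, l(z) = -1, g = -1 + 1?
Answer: -49/27 ≈ -1.8148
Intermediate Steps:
g = 0
a = 15
J = 10 (J = -11*0 + 10 = 0 + 10 = 10)
(a + 83)/(-64 + J) = (15 + 83)/(-64 + 10) = 98/(-54) = 98*(-1/54) = -49/27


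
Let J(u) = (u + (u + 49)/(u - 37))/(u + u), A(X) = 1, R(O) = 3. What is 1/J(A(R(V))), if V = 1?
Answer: -36/7 ≈ -5.1429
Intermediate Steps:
J(u) = (u + (49 + u)/(-37 + u))/(2*u) (J(u) = (u + (49 + u)/(-37 + u))/((2*u)) = (u + (49 + u)/(-37 + u))*(1/(2*u)) = (u + (49 + u)/(-37 + u))/(2*u))
1/J(A(R(V))) = 1/((1/2)*(49 + 1**2 - 36*1)/(1*(-37 + 1))) = 1/((1/2)*1*(49 + 1 - 36)/(-36)) = 1/((1/2)*1*(-1/36)*14) = 1/(-7/36) = -36/7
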